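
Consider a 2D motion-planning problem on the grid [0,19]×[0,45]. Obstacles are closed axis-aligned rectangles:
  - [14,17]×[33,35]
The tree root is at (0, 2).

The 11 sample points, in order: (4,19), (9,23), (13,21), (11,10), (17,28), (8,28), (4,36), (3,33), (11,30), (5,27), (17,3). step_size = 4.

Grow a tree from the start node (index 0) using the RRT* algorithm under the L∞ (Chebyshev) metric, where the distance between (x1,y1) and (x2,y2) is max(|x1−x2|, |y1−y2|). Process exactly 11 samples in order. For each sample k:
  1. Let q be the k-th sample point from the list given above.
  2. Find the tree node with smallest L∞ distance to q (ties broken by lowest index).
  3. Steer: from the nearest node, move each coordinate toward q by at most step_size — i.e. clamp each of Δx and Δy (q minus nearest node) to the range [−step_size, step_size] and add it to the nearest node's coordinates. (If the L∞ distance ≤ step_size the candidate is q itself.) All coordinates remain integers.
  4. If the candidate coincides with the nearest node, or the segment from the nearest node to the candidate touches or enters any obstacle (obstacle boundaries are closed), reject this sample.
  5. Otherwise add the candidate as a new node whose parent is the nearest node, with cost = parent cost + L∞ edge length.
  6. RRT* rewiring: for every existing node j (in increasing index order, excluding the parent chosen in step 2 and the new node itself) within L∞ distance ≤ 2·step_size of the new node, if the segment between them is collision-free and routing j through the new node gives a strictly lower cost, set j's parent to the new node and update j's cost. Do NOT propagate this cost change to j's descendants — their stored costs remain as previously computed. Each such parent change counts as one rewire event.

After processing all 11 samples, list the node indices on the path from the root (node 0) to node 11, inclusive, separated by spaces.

Path: 0 1 2 4 11

1. q=(4,19) nearest=0 d=17 new=(4,6) → add node 1 parent=0 cost=4
2. q=(9,23) nearest=1 d=17 new=(8,10) → add node 2 parent=1 cost=8
3. q=(13,21) nearest=2 d=11 new=(12,14) → add node 3 parent=2 cost=12
4. q=(11,10) nearest=2 d=3 new=(11,10) → add node 4 parent=2 cost=11
5. q=(17,28) nearest=3 d=14 new=(16,18) → add node 5 parent=3 cost=16
6. q=(8,28) nearest=5 d=10 new=(12,22) → add node 6 parent=5 cost=20
7. q=(4,36) nearest=6 d=14 new=(8,26) → add node 7 parent=6 cost=24
8. q=(3,33) nearest=7 d=7 new=(4,30) → add node 8 parent=7 cost=28
9. q=(11,30) nearest=7 d=4 new=(11,30) → add node 9 parent=7 cost=28
10. q=(5,27) nearest=7 d=3 new=(5,27) → add node 10 parent=7 cost=27
11. q=(17,3) nearest=4 d=7 new=(15,6) → add node 11 parent=4 cost=15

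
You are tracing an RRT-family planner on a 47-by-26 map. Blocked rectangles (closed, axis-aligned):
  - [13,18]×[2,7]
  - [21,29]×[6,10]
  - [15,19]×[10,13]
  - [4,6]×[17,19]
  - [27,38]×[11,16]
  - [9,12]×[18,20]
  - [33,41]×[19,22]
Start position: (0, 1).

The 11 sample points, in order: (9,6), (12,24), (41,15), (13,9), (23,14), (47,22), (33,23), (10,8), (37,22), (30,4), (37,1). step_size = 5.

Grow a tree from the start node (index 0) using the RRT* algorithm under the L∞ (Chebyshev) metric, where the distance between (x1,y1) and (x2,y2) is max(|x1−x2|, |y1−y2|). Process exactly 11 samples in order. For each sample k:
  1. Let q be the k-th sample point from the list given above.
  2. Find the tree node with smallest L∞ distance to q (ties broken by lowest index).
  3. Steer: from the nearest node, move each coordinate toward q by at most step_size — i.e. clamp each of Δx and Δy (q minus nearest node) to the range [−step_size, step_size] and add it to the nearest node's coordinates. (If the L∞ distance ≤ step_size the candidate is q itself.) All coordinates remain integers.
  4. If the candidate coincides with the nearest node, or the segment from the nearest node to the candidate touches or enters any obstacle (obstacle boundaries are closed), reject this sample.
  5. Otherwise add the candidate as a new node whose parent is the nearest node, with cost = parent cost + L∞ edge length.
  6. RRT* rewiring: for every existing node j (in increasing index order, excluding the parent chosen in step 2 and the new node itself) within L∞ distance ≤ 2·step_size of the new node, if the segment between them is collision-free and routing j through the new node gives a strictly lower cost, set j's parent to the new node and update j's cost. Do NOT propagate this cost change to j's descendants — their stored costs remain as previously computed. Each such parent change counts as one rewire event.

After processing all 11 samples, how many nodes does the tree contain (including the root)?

1. q=(9,6) nearest=0 d=9 new=(5,6) → add node 1 parent=0 cost=5
2. q=(12,24) nearest=1 d=18 new=(10,11) → add node 2 parent=1 cost=10
3. q=(41,15) nearest=2 d=31 new=(15,15) → add node 3 parent=2 cost=15
4. q=(13,9) nearest=2 d=3 new=(13,9) → add node 4 parent=2 cost=13
5. q=(23,14) nearest=3 d=8 new=(20,14) → add node 5 parent=3 cost=20
6. q=(47,22) nearest=5 d=27 new=(25,19) → add node 6 parent=5 cost=25
7. q=(33,23) nearest=6 d=8 new=(30,23) → add node 7 parent=6 cost=30
8. q=(10,8) nearest=2 d=3 new=(10,8) → add node 8 parent=2 cost=13
9. q=(37,22) nearest=7 d=7 new=(35,22) → blocked by [33,41]×[19,22], reject
10. q=(30,4) nearest=5 d=10 new=(25,9) → blocked by [21,29]×[6,10], reject
11. q=(37,1) nearest=5 d=17 new=(25,9) → blocked by [21,29]×[6,10], reject

Node count: 9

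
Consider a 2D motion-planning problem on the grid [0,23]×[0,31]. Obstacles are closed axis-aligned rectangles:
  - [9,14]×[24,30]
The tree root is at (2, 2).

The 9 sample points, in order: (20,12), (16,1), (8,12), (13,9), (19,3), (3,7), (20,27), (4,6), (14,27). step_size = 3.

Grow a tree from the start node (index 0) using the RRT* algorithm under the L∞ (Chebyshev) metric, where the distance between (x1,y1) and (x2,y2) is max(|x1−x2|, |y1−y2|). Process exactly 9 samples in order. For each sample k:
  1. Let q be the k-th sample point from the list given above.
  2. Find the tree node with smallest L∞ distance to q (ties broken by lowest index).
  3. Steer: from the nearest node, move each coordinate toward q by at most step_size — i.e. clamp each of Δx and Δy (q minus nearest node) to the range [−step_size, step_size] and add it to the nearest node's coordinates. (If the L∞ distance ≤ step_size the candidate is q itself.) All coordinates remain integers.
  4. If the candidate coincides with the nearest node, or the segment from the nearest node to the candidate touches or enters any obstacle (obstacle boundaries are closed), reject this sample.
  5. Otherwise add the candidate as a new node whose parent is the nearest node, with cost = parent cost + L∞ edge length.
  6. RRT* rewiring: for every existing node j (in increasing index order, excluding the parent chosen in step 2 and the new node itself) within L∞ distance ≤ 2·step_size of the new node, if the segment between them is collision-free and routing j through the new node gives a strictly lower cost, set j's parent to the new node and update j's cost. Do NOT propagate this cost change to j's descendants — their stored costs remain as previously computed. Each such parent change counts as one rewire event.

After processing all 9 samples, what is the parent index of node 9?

1. q=(20,12) nearest=0 d=18 new=(5,5) → add node 1 parent=0 cost=3
2. q=(16,1) nearest=1 d=11 new=(8,2) → add node 2 parent=1 cost=6
3. q=(8,12) nearest=1 d=7 new=(8,8) → add node 3 parent=1 cost=6
4. q=(13,9) nearest=3 d=5 new=(11,9) → add node 4 parent=3 cost=9
5. q=(19,3) nearest=4 d=8 new=(14,6) → add node 5 parent=4 cost=12
6. q=(3,7) nearest=1 d=2 new=(3,7) → add node 6 parent=1 cost=5
7. q=(20,27) nearest=4 d=18 new=(14,12) → add node 7 parent=4 cost=12
8. q=(4,6) nearest=1 d=1 new=(4,6) → add node 8 parent=1 cost=4
9. q=(14,27) nearest=7 d=15 new=(14,15) → add node 9 parent=7 cost=15

Parent of node 9: 7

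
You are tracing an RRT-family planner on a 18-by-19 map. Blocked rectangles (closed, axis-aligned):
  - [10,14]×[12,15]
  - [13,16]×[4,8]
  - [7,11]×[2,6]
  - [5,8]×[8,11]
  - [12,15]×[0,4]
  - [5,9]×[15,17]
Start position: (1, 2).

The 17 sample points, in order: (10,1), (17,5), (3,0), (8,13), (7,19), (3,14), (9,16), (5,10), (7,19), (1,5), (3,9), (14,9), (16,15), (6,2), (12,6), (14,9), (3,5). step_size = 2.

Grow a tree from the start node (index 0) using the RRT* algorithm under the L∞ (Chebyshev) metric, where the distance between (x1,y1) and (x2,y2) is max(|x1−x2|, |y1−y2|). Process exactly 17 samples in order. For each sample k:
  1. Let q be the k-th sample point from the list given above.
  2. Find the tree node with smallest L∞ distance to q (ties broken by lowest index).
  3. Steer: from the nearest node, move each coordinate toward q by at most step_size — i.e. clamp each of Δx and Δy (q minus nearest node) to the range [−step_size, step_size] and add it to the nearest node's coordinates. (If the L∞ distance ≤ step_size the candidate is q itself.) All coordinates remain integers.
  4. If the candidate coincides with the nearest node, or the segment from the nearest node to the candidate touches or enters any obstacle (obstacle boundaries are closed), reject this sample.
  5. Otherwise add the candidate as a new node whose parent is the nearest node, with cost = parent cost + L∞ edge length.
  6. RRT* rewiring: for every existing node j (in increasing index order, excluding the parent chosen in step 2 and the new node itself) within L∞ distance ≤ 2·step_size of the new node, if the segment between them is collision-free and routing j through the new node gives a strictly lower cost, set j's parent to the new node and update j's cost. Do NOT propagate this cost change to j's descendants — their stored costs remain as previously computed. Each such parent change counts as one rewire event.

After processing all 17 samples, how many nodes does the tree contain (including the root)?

Node count: 9

1. q=(10,1) nearest=0 d=9 new=(3,1) → add node 1 parent=0 cost=2
2. q=(17,5) nearest=1 d=14 new=(5,3) → add node 2 parent=1 cost=4
3. q=(3,0) nearest=1 d=1 new=(3,0) → add node 3 parent=1 cost=3
4. q=(8,13) nearest=2 d=10 new=(7,5) → blocked by [7,11]×[2,6], reject
5. q=(7,19) nearest=2 d=16 new=(7,5) → blocked by [7,11]×[2,6], reject
6. q=(3,14) nearest=2 d=11 new=(3,5) → add node 4 parent=2 cost=6
7. q=(9,16) nearest=4 d=11 new=(5,7) → add node 5 parent=4 cost=8
8. q=(5,10) nearest=5 d=3 new=(5,9) → blocked by [5,8]×[8,11], reject
9. q=(7,19) nearest=5 d=12 new=(7,9) → blocked by [5,8]×[8,11], reject
10. q=(1,5) nearest=4 d=2 new=(1,5) → add node 6 parent=4 cost=8
11. q=(3,9) nearest=5 d=2 new=(3,9) → add node 7 parent=5 cost=10
12. q=(14,9) nearest=2 d=9 new=(7,5) → blocked by [7,11]×[2,6], reject
13. q=(16,15) nearest=5 d=11 new=(7,9) → blocked by [5,8]×[8,11], reject
14. q=(6,2) nearest=2 d=1 new=(6,2) → add node 8 parent=2 cost=5
15. q=(12,6) nearest=8 d=6 new=(8,4) → blocked by [7,11]×[2,6], reject
16. q=(14,9) nearest=8 d=8 new=(8,4) → blocked by [7,11]×[2,6], reject
17. q=(3,5) nearest=4 d=0 → coincident, reject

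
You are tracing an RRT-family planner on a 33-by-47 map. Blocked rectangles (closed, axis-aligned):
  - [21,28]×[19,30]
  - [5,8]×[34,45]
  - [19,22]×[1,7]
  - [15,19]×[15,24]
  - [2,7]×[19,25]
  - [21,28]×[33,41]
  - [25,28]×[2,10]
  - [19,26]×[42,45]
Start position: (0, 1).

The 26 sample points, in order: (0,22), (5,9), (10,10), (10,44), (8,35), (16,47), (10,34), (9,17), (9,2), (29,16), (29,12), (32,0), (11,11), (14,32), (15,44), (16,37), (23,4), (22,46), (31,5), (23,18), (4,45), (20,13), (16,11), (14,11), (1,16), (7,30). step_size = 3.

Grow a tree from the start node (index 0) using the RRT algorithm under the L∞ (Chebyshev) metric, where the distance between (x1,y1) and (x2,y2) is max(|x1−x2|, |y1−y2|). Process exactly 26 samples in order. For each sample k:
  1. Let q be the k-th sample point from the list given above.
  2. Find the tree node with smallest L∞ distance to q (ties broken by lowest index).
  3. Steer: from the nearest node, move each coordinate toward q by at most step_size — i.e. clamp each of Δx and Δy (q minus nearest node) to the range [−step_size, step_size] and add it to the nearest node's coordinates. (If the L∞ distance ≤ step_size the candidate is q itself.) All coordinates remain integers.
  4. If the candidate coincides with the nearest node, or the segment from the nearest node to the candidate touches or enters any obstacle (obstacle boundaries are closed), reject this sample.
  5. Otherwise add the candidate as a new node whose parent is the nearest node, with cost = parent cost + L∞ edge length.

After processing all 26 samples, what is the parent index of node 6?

Parent of node 6: 5

1. q=(0,22) nearest=0 d=21 new=(0,4) → add node 1 parent=0 cost=3
2. q=(5,9) nearest=1 d=5 new=(3,7) → add node 2 parent=1 cost=6
3. q=(10,10) nearest=2 d=7 new=(6,10) → add node 3 parent=2 cost=9
4. q=(10,44) nearest=3 d=34 new=(9,13) → add node 4 parent=3 cost=12
5. q=(8,35) nearest=4 d=22 new=(8,16) → add node 5 parent=4 cost=15
6. q=(16,47) nearest=5 d=31 new=(11,19) → add node 6 parent=5 cost=18
7. q=(10,34) nearest=6 d=15 new=(10,22) → add node 7 parent=6 cost=21
8. q=(9,17) nearest=5 d=1 new=(9,17) → add node 8 parent=5 cost=16
9. q=(9,2) nearest=2 d=6 new=(6,4) → add node 9 parent=2 cost=9
10. q=(29,16) nearest=6 d=18 new=(14,16) → add node 10 parent=6 cost=21
11. q=(29,12) nearest=10 d=15 new=(17,13) → blocked by [15,19]×[15,24], reject
12. q=(32,0) nearest=10 d=18 new=(17,13) → blocked by [15,19]×[15,24], reject
13. q=(11,11) nearest=4 d=2 new=(11,11) → add node 11 parent=4 cost=14
14. q=(14,32) nearest=7 d=10 new=(13,25) → add node 12 parent=7 cost=24
15. q=(15,44) nearest=12 d=19 new=(15,28) → add node 13 parent=12 cost=27
16. q=(16,37) nearest=13 d=9 new=(16,31) → add node 14 parent=13 cost=30
17. q=(23,4) nearest=10 d=12 new=(17,13) → blocked by [15,19]×[15,24], reject
18. q=(22,46) nearest=14 d=15 new=(19,34) → add node 15 parent=14 cost=33
19. q=(31,5) nearest=10 d=17 new=(17,13) → blocked by [15,19]×[15,24], reject
20. q=(23,18) nearest=10 d=9 new=(17,18) → blocked by [15,19]×[15,24], reject
21. q=(4,45) nearest=14 d=14 new=(13,34) → add node 16 parent=14 cost=33
22. q=(20,13) nearest=10 d=6 new=(17,13) → blocked by [15,19]×[15,24], reject
23. q=(16,11) nearest=10 d=5 new=(16,13) → add node 17 parent=10 cost=24
24. q=(14,11) nearest=17 d=2 new=(14,11) → add node 18 parent=17 cost=26
25. q=(1,16) nearest=3 d=6 new=(3,13) → add node 19 parent=3 cost=12
26. q=(7,30) nearest=12 d=6 new=(10,28) → add node 20 parent=12 cost=27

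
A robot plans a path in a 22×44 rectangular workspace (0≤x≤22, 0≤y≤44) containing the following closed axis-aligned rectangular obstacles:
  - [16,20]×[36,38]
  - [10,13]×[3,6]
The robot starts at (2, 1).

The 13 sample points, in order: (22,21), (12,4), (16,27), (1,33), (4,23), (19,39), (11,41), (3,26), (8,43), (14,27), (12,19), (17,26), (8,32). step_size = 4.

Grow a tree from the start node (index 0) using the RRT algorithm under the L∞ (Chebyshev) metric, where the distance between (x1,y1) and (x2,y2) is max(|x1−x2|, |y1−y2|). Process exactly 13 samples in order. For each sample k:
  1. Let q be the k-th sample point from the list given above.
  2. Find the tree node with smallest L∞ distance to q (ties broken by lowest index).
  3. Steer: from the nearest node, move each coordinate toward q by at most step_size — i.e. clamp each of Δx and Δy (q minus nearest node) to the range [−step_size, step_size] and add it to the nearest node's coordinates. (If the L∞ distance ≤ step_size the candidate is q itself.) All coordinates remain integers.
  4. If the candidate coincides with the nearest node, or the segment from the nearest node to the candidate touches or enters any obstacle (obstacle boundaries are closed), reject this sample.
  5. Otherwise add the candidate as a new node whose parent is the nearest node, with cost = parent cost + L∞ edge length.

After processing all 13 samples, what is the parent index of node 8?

1. q=(22,21) nearest=0 d=20 new=(6,5) → add node 1 parent=0 cost=4
2. q=(12,4) nearest=1 d=6 new=(10,4) → blocked by [10,13]×[3,6], reject
3. q=(16,27) nearest=1 d=22 new=(10,9) → add node 2 parent=1 cost=8
4. q=(1,33) nearest=2 d=24 new=(6,13) → add node 3 parent=2 cost=12
5. q=(4,23) nearest=3 d=10 new=(4,17) → add node 4 parent=3 cost=16
6. q=(19,39) nearest=4 d=22 new=(8,21) → add node 5 parent=4 cost=20
7. q=(11,41) nearest=5 d=20 new=(11,25) → add node 6 parent=5 cost=24
8. q=(3,26) nearest=5 d=5 new=(4,25) → add node 7 parent=5 cost=24
9. q=(8,43) nearest=6 d=18 new=(8,29) → add node 8 parent=6 cost=28
10. q=(14,27) nearest=6 d=3 new=(14,27) → add node 9 parent=6 cost=27
11. q=(12,19) nearest=5 d=4 new=(12,19) → add node 10 parent=5 cost=24
12. q=(17,26) nearest=9 d=3 new=(17,26) → add node 11 parent=9 cost=30
13. q=(8,32) nearest=8 d=3 new=(8,32) → add node 12 parent=8 cost=31

Parent of node 8: 6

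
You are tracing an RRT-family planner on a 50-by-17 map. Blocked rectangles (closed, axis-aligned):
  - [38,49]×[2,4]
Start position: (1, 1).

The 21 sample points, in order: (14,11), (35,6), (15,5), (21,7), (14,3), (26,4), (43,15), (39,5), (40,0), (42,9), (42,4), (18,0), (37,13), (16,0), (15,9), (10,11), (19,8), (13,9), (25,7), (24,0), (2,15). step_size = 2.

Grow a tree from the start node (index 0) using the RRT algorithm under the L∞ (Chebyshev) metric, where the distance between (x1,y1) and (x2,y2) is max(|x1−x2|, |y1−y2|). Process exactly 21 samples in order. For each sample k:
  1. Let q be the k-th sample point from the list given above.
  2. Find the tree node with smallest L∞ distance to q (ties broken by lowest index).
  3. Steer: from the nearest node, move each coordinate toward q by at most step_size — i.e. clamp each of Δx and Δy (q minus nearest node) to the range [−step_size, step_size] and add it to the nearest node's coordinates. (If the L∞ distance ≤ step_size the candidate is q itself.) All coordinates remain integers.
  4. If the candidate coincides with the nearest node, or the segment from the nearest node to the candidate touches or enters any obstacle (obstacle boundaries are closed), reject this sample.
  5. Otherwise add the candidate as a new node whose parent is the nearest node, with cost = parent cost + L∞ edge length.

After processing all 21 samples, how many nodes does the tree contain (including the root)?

Node count: 22

1. q=(14,11) nearest=0 d=13 new=(3,3) → add node 1 parent=0 cost=2
2. q=(35,6) nearest=1 d=32 new=(5,5) → add node 2 parent=1 cost=4
3. q=(15,5) nearest=2 d=10 new=(7,5) → add node 3 parent=2 cost=6
4. q=(21,7) nearest=3 d=14 new=(9,7) → add node 4 parent=3 cost=8
5. q=(14,3) nearest=4 d=5 new=(11,5) → add node 5 parent=4 cost=10
6. q=(26,4) nearest=5 d=15 new=(13,4) → add node 6 parent=5 cost=12
7. q=(43,15) nearest=6 d=30 new=(15,6) → add node 7 parent=6 cost=14
8. q=(39,5) nearest=7 d=24 new=(17,5) → add node 8 parent=7 cost=16
9. q=(40,0) nearest=8 d=23 new=(19,3) → add node 9 parent=8 cost=18
10. q=(42,9) nearest=9 d=23 new=(21,5) → add node 10 parent=9 cost=20
11. q=(42,4) nearest=10 d=21 new=(23,4) → add node 11 parent=10 cost=22
12. q=(18,0) nearest=9 d=3 new=(18,1) → add node 12 parent=9 cost=20
13. q=(37,13) nearest=11 d=14 new=(25,6) → add node 13 parent=11 cost=24
14. q=(16,0) nearest=12 d=2 new=(16,0) → add node 14 parent=12 cost=22
15. q=(15,9) nearest=7 d=3 new=(15,8) → add node 15 parent=7 cost=16
16. q=(10,11) nearest=4 d=4 new=(10,9) → add node 16 parent=4 cost=10
17. q=(19,8) nearest=8 d=3 new=(19,7) → add node 17 parent=8 cost=18
18. q=(13,9) nearest=15 d=2 new=(13,9) → add node 18 parent=15 cost=18
19. q=(25,7) nearest=13 d=1 new=(25,7) → add node 19 parent=13 cost=25
20. q=(24,0) nearest=11 d=4 new=(24,2) → add node 20 parent=11 cost=24
21. q=(2,15) nearest=4 d=8 new=(7,9) → add node 21 parent=4 cost=10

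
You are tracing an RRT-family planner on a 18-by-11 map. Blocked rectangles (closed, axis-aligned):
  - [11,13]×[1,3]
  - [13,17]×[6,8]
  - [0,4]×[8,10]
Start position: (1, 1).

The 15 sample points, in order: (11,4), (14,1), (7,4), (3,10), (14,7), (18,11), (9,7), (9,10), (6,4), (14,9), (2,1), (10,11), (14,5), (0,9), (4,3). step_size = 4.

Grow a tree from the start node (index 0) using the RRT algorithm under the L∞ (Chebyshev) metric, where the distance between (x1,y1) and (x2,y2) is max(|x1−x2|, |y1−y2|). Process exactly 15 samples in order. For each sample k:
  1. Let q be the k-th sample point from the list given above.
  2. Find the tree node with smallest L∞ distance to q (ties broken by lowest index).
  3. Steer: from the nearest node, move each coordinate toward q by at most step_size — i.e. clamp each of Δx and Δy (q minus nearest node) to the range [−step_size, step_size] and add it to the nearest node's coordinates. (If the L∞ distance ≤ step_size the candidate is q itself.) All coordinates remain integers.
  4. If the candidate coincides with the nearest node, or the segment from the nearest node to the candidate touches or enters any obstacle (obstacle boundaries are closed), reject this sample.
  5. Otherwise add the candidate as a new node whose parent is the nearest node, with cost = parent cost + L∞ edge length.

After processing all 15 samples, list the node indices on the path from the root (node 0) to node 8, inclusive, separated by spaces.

1. q=(11,4) nearest=0 d=10 new=(5,4) → add node 1 parent=0 cost=4
2. q=(14,1) nearest=1 d=9 new=(9,1) → add node 2 parent=1 cost=8
3. q=(7,4) nearest=1 d=2 new=(7,4) → add node 3 parent=1 cost=6
4. q=(3,10) nearest=1 d=6 new=(3,8) → blocked by [0,4]×[8,10], reject
5. q=(14,7) nearest=2 d=6 new=(13,5) → blocked by [11,13]×[1,3], reject
6. q=(18,11) nearest=2 d=10 new=(13,5) → blocked by [11,13]×[1,3], reject
7. q=(9,7) nearest=3 d=3 new=(9,7) → add node 4 parent=3 cost=9
8. q=(9,10) nearest=4 d=3 new=(9,10) → add node 5 parent=4 cost=12
9. q=(6,4) nearest=1 d=1 new=(6,4) → add node 6 parent=1 cost=5
10. q=(14,9) nearest=4 d=5 new=(13,9) → add node 7 parent=4 cost=13
11. q=(2,1) nearest=0 d=1 new=(2,1) → add node 8 parent=0 cost=1
12. q=(10,11) nearest=5 d=1 new=(10,11) → add node 9 parent=5 cost=13
13. q=(14,5) nearest=7 d=4 new=(14,5) → blocked by [13,17]×[6,8], reject
14. q=(0,9) nearest=1 d=5 new=(1,8) → blocked by [0,4]×[8,10], reject
15. q=(4,3) nearest=1 d=1 new=(4,3) → add node 10 parent=1 cost=5

Path: 0 8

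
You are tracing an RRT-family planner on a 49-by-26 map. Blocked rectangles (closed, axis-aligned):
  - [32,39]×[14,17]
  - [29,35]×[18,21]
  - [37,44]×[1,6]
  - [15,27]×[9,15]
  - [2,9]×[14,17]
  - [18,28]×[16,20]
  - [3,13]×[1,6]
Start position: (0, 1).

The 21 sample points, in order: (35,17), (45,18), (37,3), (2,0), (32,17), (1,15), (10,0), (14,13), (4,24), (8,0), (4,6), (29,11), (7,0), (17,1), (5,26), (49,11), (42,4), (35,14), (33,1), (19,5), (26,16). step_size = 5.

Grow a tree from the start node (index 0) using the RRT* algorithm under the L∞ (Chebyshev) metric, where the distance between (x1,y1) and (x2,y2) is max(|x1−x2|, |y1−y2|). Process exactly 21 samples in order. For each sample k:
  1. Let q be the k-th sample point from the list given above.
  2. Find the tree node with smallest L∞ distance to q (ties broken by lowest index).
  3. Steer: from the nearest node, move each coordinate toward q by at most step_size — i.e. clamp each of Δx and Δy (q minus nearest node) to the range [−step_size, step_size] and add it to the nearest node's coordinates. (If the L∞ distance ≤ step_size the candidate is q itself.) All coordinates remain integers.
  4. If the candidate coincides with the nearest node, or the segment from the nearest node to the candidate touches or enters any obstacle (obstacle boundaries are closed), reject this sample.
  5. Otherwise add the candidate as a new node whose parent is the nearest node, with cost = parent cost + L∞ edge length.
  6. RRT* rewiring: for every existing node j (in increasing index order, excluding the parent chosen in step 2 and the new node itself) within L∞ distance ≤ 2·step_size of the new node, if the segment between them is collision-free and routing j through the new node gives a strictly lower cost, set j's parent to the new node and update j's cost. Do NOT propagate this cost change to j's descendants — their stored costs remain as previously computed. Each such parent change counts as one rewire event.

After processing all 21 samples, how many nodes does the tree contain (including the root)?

Node count: 6

1. q=(35,17) nearest=0 d=35 new=(5,6) → blocked by [3,13]×[1,6], reject
2. q=(45,18) nearest=0 d=45 new=(5,6) → blocked by [3,13]×[1,6], reject
3. q=(37,3) nearest=0 d=37 new=(5,3) → blocked by [3,13]×[1,6], reject
4. q=(2,0) nearest=0 d=2 new=(2,0) → add node 1 parent=0 cost=2
5. q=(32,17) nearest=1 d=30 new=(7,5) → blocked by [3,13]×[1,6], reject
6. q=(1,15) nearest=0 d=14 new=(1,6) → add node 2 parent=0 cost=5
7. q=(10,0) nearest=1 d=8 new=(7,0) → add node 3 parent=1 cost=7
8. q=(14,13) nearest=1 d=13 new=(7,5) → blocked by [3,13]×[1,6], reject
9. q=(4,24) nearest=2 d=18 new=(4,11) → add node 4 parent=2 cost=10
10. q=(8,0) nearest=3 d=1 new=(8,0) → add node 5 parent=3 cost=8
11. q=(4,6) nearest=2 d=3 new=(4,6) → blocked by [3,13]×[1,6], reject
12. q=(29,11) nearest=5 d=21 new=(13,5) → blocked by [3,13]×[1,6], reject
13. q=(7,0) nearest=3 d=0 → coincident, reject
14. q=(17,1) nearest=5 d=9 new=(13,1) → blocked by [3,13]×[1,6], reject
15. q=(5,26) nearest=4 d=15 new=(5,16) → blocked by [2,9]×[14,17], reject
16. q=(49,11) nearest=5 d=41 new=(13,5) → blocked by [3,13]×[1,6], reject
17. q=(42,4) nearest=5 d=34 new=(13,4) → blocked by [3,13]×[1,6], reject
18. q=(35,14) nearest=5 d=27 new=(13,5) → blocked by [3,13]×[1,6], reject
19. q=(33,1) nearest=5 d=25 new=(13,1) → blocked by [3,13]×[1,6], reject
20. q=(19,5) nearest=5 d=11 new=(13,5) → blocked by [3,13]×[1,6], reject
21. q=(26,16) nearest=5 d=18 new=(13,5) → blocked by [3,13]×[1,6], reject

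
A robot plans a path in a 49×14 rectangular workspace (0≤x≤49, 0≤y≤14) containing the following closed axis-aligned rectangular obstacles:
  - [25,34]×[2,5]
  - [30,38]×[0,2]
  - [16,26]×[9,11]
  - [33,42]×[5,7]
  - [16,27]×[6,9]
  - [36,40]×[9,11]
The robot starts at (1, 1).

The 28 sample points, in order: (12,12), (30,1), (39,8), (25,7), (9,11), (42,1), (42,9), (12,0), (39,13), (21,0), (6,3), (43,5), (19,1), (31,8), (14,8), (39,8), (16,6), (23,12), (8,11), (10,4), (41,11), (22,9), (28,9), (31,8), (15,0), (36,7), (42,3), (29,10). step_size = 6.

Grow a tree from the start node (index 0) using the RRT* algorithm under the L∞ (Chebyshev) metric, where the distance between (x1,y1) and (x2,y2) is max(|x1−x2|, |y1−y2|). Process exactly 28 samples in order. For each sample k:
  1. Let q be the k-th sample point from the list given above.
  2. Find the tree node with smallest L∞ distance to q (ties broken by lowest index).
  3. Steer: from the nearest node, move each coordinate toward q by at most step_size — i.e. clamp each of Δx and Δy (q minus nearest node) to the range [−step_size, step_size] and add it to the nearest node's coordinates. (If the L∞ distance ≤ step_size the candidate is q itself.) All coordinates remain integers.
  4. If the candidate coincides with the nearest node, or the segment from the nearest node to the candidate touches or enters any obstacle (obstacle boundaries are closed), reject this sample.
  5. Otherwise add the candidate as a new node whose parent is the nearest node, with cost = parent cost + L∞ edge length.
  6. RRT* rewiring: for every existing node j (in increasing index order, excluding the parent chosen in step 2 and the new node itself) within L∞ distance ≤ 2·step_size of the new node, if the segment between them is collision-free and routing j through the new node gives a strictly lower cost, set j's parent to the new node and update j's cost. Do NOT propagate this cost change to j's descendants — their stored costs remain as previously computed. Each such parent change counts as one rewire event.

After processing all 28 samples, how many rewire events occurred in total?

Rewire events: 1

1. q=(12,12) nearest=0 d=11 new=(7,7) → add node 1 parent=0 cost=6
2. q=(30,1) nearest=1 d=23 new=(13,1) → add node 2 parent=1 cost=12
3. q=(39,8) nearest=2 d=26 new=(19,7) → blocked by [16,27]×[6,9], reject
4. q=(25,7) nearest=2 d=12 new=(19,7) → blocked by [16,27]×[6,9], reject
5. q=(9,11) nearest=1 d=4 new=(9,11) → add node 3 parent=1 cost=10
6. q=(42,1) nearest=2 d=29 new=(19,1) → add node 4 parent=2 cost=18
7. q=(42,9) nearest=4 d=23 new=(25,7) → blocked by [16,27]×[6,9], reject
8. q=(12,0) nearest=2 d=1 new=(12,0) → add node 5 parent=2 cost=13
9. q=(39,13) nearest=4 d=20 new=(25,7) → blocked by [16,27]×[6,9], reject
10. q=(21,0) nearest=4 d=2 new=(21,0) → add node 6 parent=4 cost=20
11. q=(6,3) nearest=1 d=4 new=(6,3) → add node 7 parent=1 cost=10
12. q=(43,5) nearest=6 d=22 new=(27,5) → blocked by [25,34]×[2,5], reject
13. q=(19,1) nearest=4 d=0 → coincident, reject
14. q=(31,8) nearest=6 d=10 new=(27,6) → blocked by [25,34]×[2,5], reject
15. q=(14,8) nearest=3 d=5 new=(14,8) → add node 8 parent=3 cost=15
16. q=(39,8) nearest=6 d=18 new=(27,6) → blocked by [25,34]×[2,5], reject
17. q=(16,6) nearest=8 d=2 new=(16,6) → blocked by [16,27]×[6,9], reject
18. q=(23,12) nearest=8 d=9 new=(20,12) → blocked by [16,26]×[9,11], reject
19. q=(8,11) nearest=3 d=1 new=(8,11) → add node 9 parent=3 cost=11
20. q=(10,4) nearest=1 d=3 new=(10,4) → add node 10 parent=1 cost=9; rewire 8→10 (13<15)
21. q=(41,11) nearest=6 d=20 new=(27,6) → blocked by [25,34]×[2,5], reject
22. q=(22,9) nearest=4 d=8 new=(22,7) → blocked by [16,27]×[6,9], reject
23. q=(28,9) nearest=4 d=9 new=(25,7) → blocked by [16,27]×[6,9], reject
24. q=(31,8) nearest=6 d=10 new=(27,6) → blocked by [25,34]×[2,5], reject
25. q=(15,0) nearest=2 d=2 new=(15,0) → add node 11 parent=2 cost=14
26. q=(36,7) nearest=6 d=15 new=(27,6) → blocked by [25,34]×[2,5], reject
27. q=(42,3) nearest=6 d=21 new=(27,3) → blocked by [25,34]×[2,5], reject
28. q=(29,10) nearest=4 d=10 new=(25,7) → blocked by [16,27]×[6,9], reject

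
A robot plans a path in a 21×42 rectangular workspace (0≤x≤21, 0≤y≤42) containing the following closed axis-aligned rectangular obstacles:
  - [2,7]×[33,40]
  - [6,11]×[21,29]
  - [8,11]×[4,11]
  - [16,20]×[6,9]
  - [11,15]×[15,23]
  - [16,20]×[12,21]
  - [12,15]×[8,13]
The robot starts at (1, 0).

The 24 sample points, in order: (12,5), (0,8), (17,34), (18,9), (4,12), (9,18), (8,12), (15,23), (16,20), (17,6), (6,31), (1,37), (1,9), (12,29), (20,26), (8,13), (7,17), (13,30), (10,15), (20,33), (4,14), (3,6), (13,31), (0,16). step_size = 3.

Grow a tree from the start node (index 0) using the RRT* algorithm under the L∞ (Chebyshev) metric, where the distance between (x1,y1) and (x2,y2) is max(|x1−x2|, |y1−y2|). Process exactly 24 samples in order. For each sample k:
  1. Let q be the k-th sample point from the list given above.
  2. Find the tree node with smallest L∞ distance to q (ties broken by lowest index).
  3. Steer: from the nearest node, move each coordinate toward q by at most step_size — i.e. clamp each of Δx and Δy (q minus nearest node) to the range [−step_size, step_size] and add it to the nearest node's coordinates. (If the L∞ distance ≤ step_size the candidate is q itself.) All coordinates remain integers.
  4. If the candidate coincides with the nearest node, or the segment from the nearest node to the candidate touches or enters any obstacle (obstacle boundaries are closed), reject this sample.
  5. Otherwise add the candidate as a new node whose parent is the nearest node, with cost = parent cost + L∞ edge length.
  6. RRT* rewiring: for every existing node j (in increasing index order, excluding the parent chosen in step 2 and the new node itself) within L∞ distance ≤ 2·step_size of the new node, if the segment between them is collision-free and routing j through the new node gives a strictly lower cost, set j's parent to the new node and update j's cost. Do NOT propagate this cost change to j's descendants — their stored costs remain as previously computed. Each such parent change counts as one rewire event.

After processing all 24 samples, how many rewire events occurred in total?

Rewire events: 3

1. q=(12,5) nearest=0 d=11 new=(4,3) → add node 1 parent=0 cost=3
2. q=(0,8) nearest=1 d=5 new=(1,6) → add node 2 parent=1 cost=6
3. q=(17,34) nearest=2 d=28 new=(4,9) → add node 3 parent=2 cost=9
4. q=(18,9) nearest=1 d=14 new=(7,6) → add node 4 parent=1 cost=6
5. q=(4,12) nearest=3 d=3 new=(4,12) → add node 5 parent=3 cost=12
6. q=(9,18) nearest=5 d=6 new=(7,15) → add node 6 parent=5 cost=15
7. q=(8,12) nearest=6 d=3 new=(8,12) → add node 7 parent=6 cost=18
8. q=(15,23) nearest=6 d=8 new=(10,18) → add node 8 parent=6 cost=18
9. q=(16,20) nearest=8 d=6 new=(13,20) → blocked by [11,15]×[15,23], reject
10. q=(17,6) nearest=7 d=9 new=(11,9) → blocked by [8,11]×[4,11], reject
11. q=(6,31) nearest=8 d=13 new=(7,21) → blocked by [6,11]×[21,29], reject
12. q=(1,37) nearest=8 d=19 new=(7,21) → blocked by [6,11]×[21,29], reject
13. q=(1,9) nearest=2 d=3 new=(1,9) → add node 9 parent=2 cost=9
14. q=(12,29) nearest=8 d=11 new=(12,21) → blocked by [11,15]×[15,23], reject
15. q=(20,26) nearest=8 d=10 new=(13,21) → blocked by [11,15]×[15,23], reject
16. q=(8,13) nearest=7 d=1 new=(8,13) → add node 10 parent=7 cost=19
17. q=(7,17) nearest=6 d=2 new=(7,17) → add node 11 parent=6 cost=17
18. q=(13,30) nearest=8 d=12 new=(13,21) → blocked by [11,15]×[15,23], reject
19. q=(10,15) nearest=10 d=2 new=(10,15) → add node 12 parent=10 cost=21
20. q=(20,33) nearest=8 d=15 new=(13,21) → blocked by [11,15]×[15,23], reject
21. q=(4,14) nearest=5 d=2 new=(4,14) → add node 13 parent=5 cost=14; rewire 10→13 (18<19); rewire 12→13 (20<21)
22. q=(3,6) nearest=2 d=2 new=(3,6) → add node 14 parent=2 cost=8; rewire 7→14 (14<18)
23. q=(13,31) nearest=8 d=13 new=(13,21) → blocked by [11,15]×[15,23], reject
24. q=(0,16) nearest=5 d=4 new=(1,15) → add node 15 parent=5 cost=15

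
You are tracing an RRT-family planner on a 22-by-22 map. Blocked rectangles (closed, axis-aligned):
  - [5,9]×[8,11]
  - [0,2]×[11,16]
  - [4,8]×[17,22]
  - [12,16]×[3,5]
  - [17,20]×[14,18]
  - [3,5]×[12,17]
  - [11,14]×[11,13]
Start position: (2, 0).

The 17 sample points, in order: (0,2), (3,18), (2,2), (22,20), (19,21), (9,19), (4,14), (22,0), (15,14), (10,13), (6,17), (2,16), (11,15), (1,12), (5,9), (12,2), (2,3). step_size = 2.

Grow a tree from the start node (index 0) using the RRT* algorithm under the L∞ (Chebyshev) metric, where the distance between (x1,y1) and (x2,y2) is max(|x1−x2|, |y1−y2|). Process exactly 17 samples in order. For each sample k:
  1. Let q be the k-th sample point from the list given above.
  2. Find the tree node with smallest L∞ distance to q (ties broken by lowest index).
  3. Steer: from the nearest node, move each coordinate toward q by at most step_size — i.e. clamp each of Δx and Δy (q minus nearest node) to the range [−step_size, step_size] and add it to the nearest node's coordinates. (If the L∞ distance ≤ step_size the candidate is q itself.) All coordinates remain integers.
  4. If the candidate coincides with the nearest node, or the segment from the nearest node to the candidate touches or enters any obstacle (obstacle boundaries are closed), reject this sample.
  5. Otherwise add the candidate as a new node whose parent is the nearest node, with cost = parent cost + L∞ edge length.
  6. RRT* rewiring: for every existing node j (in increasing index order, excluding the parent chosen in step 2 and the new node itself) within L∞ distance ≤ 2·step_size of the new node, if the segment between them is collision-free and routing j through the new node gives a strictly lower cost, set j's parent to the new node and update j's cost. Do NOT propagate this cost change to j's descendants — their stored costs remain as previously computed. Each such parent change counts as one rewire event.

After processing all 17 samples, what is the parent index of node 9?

Parent of node 9: 7

1. q=(0,2) nearest=0 d=2 new=(0,2) → add node 1 parent=0 cost=2
2. q=(3,18) nearest=1 d=16 new=(2,4) → add node 2 parent=1 cost=4
3. q=(2,2) nearest=0 d=2 new=(2,2) → add node 3 parent=0 cost=2
4. q=(22,20) nearest=0 d=20 new=(4,2) → add node 4 parent=0 cost=2
5. q=(19,21) nearest=2 d=17 new=(4,6) → add node 5 parent=2 cost=6
6. q=(9,19) nearest=5 d=13 new=(6,8) → blocked by [5,9]×[8,11], reject
7. q=(4,14) nearest=5 d=8 new=(4,8) → add node 6 parent=5 cost=8
8. q=(22,0) nearest=4 d=18 new=(6,0) → add node 7 parent=4 cost=4
9. q=(15,14) nearest=5 d=11 new=(6,8) → blocked by [5,9]×[8,11], reject
10. q=(10,13) nearest=6 d=6 new=(6,10) → blocked by [5,9]×[8,11], reject
11. q=(6,17) nearest=6 d=9 new=(6,10) → blocked by [5,9]×[8,11], reject
12. q=(2,16) nearest=6 d=8 new=(2,10) → add node 8 parent=6 cost=10
13. q=(11,15) nearest=6 d=7 new=(6,10) → blocked by [5,9]×[8,11], reject
14. q=(1,12) nearest=8 d=2 new=(1,12) → blocked by [0,2]×[11,16], reject
15. q=(5,9) nearest=6 d=1 new=(5,9) → blocked by [5,9]×[8,11], reject
16. q=(12,2) nearest=7 d=6 new=(8,2) → add node 9 parent=7 cost=6
17. q=(2,3) nearest=2 d=1 new=(2,3) → add node 10 parent=2 cost=5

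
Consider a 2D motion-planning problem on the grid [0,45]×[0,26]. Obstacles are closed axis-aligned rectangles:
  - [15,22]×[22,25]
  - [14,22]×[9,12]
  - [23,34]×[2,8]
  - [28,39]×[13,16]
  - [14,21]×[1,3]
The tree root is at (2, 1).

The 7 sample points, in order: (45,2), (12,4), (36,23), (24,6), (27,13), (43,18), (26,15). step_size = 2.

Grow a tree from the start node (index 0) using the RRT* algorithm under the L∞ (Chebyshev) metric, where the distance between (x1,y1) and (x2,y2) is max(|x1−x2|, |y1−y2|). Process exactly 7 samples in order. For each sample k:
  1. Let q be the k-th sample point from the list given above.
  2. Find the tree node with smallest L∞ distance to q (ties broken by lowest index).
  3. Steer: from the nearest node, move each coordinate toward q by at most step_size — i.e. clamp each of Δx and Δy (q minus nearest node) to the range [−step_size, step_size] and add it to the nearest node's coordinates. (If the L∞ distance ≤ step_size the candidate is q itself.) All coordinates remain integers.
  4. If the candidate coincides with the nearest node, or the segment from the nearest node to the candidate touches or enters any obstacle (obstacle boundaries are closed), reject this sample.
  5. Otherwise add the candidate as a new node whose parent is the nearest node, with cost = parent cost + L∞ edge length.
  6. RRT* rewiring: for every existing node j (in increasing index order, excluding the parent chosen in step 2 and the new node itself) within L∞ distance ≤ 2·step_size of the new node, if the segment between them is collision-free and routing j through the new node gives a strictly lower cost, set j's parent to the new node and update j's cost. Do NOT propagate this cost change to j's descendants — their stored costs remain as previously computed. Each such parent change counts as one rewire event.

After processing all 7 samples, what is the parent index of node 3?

1. q=(45,2) nearest=0 d=43 new=(4,2) → add node 1 parent=0 cost=2
2. q=(12,4) nearest=1 d=8 new=(6,4) → add node 2 parent=1 cost=4
3. q=(36,23) nearest=2 d=30 new=(8,6) → add node 3 parent=2 cost=6
4. q=(24,6) nearest=3 d=16 new=(10,6) → add node 4 parent=3 cost=8
5. q=(27,13) nearest=4 d=17 new=(12,8) → add node 5 parent=4 cost=10
6. q=(43,18) nearest=5 d=31 new=(14,10) → blocked by [14,22]×[9,12], reject
7. q=(26,15) nearest=5 d=14 new=(14,10) → blocked by [14,22]×[9,12], reject

Parent of node 3: 2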